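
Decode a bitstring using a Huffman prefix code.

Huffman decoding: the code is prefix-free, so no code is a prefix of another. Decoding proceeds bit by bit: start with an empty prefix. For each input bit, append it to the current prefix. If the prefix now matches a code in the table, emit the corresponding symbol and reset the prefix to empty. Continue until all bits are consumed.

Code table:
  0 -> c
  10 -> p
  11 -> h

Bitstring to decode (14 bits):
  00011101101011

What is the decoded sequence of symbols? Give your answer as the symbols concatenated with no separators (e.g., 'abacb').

Answer: ccchphcph

Derivation:
Bit 0: prefix='0' -> emit 'c', reset
Bit 1: prefix='0' -> emit 'c', reset
Bit 2: prefix='0' -> emit 'c', reset
Bit 3: prefix='1' (no match yet)
Bit 4: prefix='11' -> emit 'h', reset
Bit 5: prefix='1' (no match yet)
Bit 6: prefix='10' -> emit 'p', reset
Bit 7: prefix='1' (no match yet)
Bit 8: prefix='11' -> emit 'h', reset
Bit 9: prefix='0' -> emit 'c', reset
Bit 10: prefix='1' (no match yet)
Bit 11: prefix='10' -> emit 'p', reset
Bit 12: prefix='1' (no match yet)
Bit 13: prefix='11' -> emit 'h', reset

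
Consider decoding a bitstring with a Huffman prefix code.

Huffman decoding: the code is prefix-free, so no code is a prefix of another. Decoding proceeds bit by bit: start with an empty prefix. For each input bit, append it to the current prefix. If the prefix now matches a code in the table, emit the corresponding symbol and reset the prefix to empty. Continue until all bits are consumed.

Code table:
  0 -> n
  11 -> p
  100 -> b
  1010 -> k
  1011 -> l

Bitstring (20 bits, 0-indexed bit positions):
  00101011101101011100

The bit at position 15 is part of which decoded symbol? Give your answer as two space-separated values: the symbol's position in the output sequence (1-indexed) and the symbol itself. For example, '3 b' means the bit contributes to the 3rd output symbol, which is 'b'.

Answer: 7 l

Derivation:
Bit 0: prefix='0' -> emit 'n', reset
Bit 1: prefix='0' -> emit 'n', reset
Bit 2: prefix='1' (no match yet)
Bit 3: prefix='10' (no match yet)
Bit 4: prefix='101' (no match yet)
Bit 5: prefix='1010' -> emit 'k', reset
Bit 6: prefix='1' (no match yet)
Bit 7: prefix='11' -> emit 'p', reset
Bit 8: prefix='1' (no match yet)
Bit 9: prefix='10' (no match yet)
Bit 10: prefix='101' (no match yet)
Bit 11: prefix='1011' -> emit 'l', reset
Bit 12: prefix='0' -> emit 'n', reset
Bit 13: prefix='1' (no match yet)
Bit 14: prefix='10' (no match yet)
Bit 15: prefix='101' (no match yet)
Bit 16: prefix='1011' -> emit 'l', reset
Bit 17: prefix='1' (no match yet)
Bit 18: prefix='10' (no match yet)
Bit 19: prefix='100' -> emit 'b', reset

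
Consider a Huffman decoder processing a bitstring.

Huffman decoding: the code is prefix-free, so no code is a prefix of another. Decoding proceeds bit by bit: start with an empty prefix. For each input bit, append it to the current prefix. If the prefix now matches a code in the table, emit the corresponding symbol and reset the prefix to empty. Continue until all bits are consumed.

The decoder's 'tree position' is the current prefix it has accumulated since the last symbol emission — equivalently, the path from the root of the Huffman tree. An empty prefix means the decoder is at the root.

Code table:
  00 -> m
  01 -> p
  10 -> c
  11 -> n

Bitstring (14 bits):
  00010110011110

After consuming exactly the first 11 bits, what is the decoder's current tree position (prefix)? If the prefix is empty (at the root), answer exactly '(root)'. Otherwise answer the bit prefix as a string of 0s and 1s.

Answer: 1

Derivation:
Bit 0: prefix='0' (no match yet)
Bit 1: prefix='00' -> emit 'm', reset
Bit 2: prefix='0' (no match yet)
Bit 3: prefix='01' -> emit 'p', reset
Bit 4: prefix='0' (no match yet)
Bit 5: prefix='01' -> emit 'p', reset
Bit 6: prefix='1' (no match yet)
Bit 7: prefix='10' -> emit 'c', reset
Bit 8: prefix='0' (no match yet)
Bit 9: prefix='01' -> emit 'p', reset
Bit 10: prefix='1' (no match yet)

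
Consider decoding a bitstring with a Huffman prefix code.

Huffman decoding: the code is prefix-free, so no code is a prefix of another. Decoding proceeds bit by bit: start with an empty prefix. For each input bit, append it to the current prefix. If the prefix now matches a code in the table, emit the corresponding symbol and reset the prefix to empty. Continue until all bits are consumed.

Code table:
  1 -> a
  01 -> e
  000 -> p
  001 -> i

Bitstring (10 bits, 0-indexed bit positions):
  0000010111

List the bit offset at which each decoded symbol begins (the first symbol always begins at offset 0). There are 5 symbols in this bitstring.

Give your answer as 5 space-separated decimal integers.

Answer: 0 3 6 8 9

Derivation:
Bit 0: prefix='0' (no match yet)
Bit 1: prefix='00' (no match yet)
Bit 2: prefix='000' -> emit 'p', reset
Bit 3: prefix='0' (no match yet)
Bit 4: prefix='00' (no match yet)
Bit 5: prefix='001' -> emit 'i', reset
Bit 6: prefix='0' (no match yet)
Bit 7: prefix='01' -> emit 'e', reset
Bit 8: prefix='1' -> emit 'a', reset
Bit 9: prefix='1' -> emit 'a', reset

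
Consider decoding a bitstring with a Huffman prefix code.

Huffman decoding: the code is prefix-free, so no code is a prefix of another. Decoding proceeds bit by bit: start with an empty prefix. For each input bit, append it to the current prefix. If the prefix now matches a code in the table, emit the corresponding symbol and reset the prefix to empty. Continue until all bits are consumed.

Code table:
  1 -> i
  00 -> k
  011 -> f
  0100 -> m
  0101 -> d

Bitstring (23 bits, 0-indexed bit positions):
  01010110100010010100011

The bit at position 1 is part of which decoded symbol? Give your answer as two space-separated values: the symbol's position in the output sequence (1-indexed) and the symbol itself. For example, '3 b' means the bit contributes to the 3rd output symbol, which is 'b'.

Bit 0: prefix='0' (no match yet)
Bit 1: prefix='01' (no match yet)
Bit 2: prefix='010' (no match yet)
Bit 3: prefix='0101' -> emit 'd', reset
Bit 4: prefix='0' (no match yet)
Bit 5: prefix='01' (no match yet)

Answer: 1 d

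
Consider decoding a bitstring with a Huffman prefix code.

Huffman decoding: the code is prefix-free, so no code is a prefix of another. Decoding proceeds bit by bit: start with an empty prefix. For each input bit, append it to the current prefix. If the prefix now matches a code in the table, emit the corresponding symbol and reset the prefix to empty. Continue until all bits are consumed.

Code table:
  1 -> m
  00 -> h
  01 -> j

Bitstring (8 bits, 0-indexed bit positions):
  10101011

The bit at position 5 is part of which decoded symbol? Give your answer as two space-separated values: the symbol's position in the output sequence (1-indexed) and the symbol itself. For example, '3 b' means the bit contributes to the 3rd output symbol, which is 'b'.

Answer: 4 j

Derivation:
Bit 0: prefix='1' -> emit 'm', reset
Bit 1: prefix='0' (no match yet)
Bit 2: prefix='01' -> emit 'j', reset
Bit 3: prefix='0' (no match yet)
Bit 4: prefix='01' -> emit 'j', reset
Bit 5: prefix='0' (no match yet)
Bit 6: prefix='01' -> emit 'j', reset
Bit 7: prefix='1' -> emit 'm', reset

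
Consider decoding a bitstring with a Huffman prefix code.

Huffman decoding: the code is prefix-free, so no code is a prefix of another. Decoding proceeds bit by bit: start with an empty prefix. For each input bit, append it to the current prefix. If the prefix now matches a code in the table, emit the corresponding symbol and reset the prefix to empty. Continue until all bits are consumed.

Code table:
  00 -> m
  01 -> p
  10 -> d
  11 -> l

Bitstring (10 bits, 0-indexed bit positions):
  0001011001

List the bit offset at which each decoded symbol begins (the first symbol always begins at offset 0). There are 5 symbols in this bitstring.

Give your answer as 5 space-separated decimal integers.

Answer: 0 2 4 6 8

Derivation:
Bit 0: prefix='0' (no match yet)
Bit 1: prefix='00' -> emit 'm', reset
Bit 2: prefix='0' (no match yet)
Bit 3: prefix='01' -> emit 'p', reset
Bit 4: prefix='0' (no match yet)
Bit 5: prefix='01' -> emit 'p', reset
Bit 6: prefix='1' (no match yet)
Bit 7: prefix='10' -> emit 'd', reset
Bit 8: prefix='0' (no match yet)
Bit 9: prefix='01' -> emit 'p', reset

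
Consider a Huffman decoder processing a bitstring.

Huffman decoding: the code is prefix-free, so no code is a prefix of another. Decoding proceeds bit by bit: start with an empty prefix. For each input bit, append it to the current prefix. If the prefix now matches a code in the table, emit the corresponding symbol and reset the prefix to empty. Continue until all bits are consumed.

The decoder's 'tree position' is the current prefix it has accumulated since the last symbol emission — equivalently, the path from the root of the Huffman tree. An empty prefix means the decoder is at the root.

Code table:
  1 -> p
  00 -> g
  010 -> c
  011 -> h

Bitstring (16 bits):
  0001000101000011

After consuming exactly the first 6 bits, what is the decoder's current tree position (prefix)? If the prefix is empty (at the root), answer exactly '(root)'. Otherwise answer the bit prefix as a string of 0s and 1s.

Bit 0: prefix='0' (no match yet)
Bit 1: prefix='00' -> emit 'g', reset
Bit 2: prefix='0' (no match yet)
Bit 3: prefix='01' (no match yet)
Bit 4: prefix='010' -> emit 'c', reset
Bit 5: prefix='0' (no match yet)

Answer: 0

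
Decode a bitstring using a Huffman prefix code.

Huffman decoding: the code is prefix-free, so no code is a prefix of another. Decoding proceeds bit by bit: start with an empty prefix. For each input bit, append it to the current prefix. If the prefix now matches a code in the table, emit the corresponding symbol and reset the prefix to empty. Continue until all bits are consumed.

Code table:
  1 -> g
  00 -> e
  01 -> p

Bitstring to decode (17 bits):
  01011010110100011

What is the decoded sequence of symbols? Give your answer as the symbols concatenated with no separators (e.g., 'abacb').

Bit 0: prefix='0' (no match yet)
Bit 1: prefix='01' -> emit 'p', reset
Bit 2: prefix='0' (no match yet)
Bit 3: prefix='01' -> emit 'p', reset
Bit 4: prefix='1' -> emit 'g', reset
Bit 5: prefix='0' (no match yet)
Bit 6: prefix='01' -> emit 'p', reset
Bit 7: prefix='0' (no match yet)
Bit 8: prefix='01' -> emit 'p', reset
Bit 9: prefix='1' -> emit 'g', reset
Bit 10: prefix='0' (no match yet)
Bit 11: prefix='01' -> emit 'p', reset
Bit 12: prefix='0' (no match yet)
Bit 13: prefix='00' -> emit 'e', reset
Bit 14: prefix='0' (no match yet)
Bit 15: prefix='01' -> emit 'p', reset
Bit 16: prefix='1' -> emit 'g', reset

Answer: ppgppgpepg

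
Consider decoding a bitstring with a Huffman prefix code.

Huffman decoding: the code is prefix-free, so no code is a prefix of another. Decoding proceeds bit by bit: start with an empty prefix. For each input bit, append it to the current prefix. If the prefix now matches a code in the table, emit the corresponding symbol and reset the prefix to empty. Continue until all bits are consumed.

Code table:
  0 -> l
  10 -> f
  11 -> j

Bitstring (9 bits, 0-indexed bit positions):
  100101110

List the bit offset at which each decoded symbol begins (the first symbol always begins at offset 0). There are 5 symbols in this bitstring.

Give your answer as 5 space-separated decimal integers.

Answer: 0 2 3 5 7

Derivation:
Bit 0: prefix='1' (no match yet)
Bit 1: prefix='10' -> emit 'f', reset
Bit 2: prefix='0' -> emit 'l', reset
Bit 3: prefix='1' (no match yet)
Bit 4: prefix='10' -> emit 'f', reset
Bit 5: prefix='1' (no match yet)
Bit 6: prefix='11' -> emit 'j', reset
Bit 7: prefix='1' (no match yet)
Bit 8: prefix='10' -> emit 'f', reset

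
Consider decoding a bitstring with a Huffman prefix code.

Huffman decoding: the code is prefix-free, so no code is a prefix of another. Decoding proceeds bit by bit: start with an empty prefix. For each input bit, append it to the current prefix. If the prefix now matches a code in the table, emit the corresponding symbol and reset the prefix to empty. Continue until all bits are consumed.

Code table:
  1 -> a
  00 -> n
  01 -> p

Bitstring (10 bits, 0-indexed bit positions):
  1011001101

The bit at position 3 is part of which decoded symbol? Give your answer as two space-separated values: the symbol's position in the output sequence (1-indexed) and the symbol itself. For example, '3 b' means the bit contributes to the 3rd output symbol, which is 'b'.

Bit 0: prefix='1' -> emit 'a', reset
Bit 1: prefix='0' (no match yet)
Bit 2: prefix='01' -> emit 'p', reset
Bit 3: prefix='1' -> emit 'a', reset
Bit 4: prefix='0' (no match yet)
Bit 5: prefix='00' -> emit 'n', reset
Bit 6: prefix='1' -> emit 'a', reset
Bit 7: prefix='1' -> emit 'a', reset

Answer: 3 a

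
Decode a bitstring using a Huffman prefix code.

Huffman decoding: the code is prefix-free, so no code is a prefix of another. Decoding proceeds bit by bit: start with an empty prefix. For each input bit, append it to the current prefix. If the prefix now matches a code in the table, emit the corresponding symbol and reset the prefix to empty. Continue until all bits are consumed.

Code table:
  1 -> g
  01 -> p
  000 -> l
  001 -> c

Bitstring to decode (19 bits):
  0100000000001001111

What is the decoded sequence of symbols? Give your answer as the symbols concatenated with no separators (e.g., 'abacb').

Bit 0: prefix='0' (no match yet)
Bit 1: prefix='01' -> emit 'p', reset
Bit 2: prefix='0' (no match yet)
Bit 3: prefix='00' (no match yet)
Bit 4: prefix='000' -> emit 'l', reset
Bit 5: prefix='0' (no match yet)
Bit 6: prefix='00' (no match yet)
Bit 7: prefix='000' -> emit 'l', reset
Bit 8: prefix='0' (no match yet)
Bit 9: prefix='00' (no match yet)
Bit 10: prefix='000' -> emit 'l', reset
Bit 11: prefix='0' (no match yet)
Bit 12: prefix='01' -> emit 'p', reset
Bit 13: prefix='0' (no match yet)
Bit 14: prefix='00' (no match yet)
Bit 15: prefix='001' -> emit 'c', reset
Bit 16: prefix='1' -> emit 'g', reset
Bit 17: prefix='1' -> emit 'g', reset
Bit 18: prefix='1' -> emit 'g', reset

Answer: plllpcggg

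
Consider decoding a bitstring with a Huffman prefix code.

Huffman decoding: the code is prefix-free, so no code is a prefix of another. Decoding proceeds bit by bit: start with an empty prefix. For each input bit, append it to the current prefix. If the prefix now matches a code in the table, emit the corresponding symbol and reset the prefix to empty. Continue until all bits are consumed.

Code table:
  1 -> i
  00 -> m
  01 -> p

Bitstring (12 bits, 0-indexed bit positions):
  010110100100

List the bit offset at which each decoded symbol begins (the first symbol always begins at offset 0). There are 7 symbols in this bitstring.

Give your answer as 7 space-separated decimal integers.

Answer: 0 2 4 5 7 9 10

Derivation:
Bit 0: prefix='0' (no match yet)
Bit 1: prefix='01' -> emit 'p', reset
Bit 2: prefix='0' (no match yet)
Bit 3: prefix='01' -> emit 'p', reset
Bit 4: prefix='1' -> emit 'i', reset
Bit 5: prefix='0' (no match yet)
Bit 6: prefix='01' -> emit 'p', reset
Bit 7: prefix='0' (no match yet)
Bit 8: prefix='00' -> emit 'm', reset
Bit 9: prefix='1' -> emit 'i', reset
Bit 10: prefix='0' (no match yet)
Bit 11: prefix='00' -> emit 'm', reset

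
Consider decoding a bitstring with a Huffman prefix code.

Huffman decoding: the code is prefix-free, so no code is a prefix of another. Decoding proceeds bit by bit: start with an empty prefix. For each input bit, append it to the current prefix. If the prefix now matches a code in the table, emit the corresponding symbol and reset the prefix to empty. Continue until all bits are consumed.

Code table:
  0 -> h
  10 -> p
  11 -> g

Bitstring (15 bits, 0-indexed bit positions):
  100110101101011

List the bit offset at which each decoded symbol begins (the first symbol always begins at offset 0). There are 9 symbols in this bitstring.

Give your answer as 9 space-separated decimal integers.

Answer: 0 2 3 5 6 8 10 11 13

Derivation:
Bit 0: prefix='1' (no match yet)
Bit 1: prefix='10' -> emit 'p', reset
Bit 2: prefix='0' -> emit 'h', reset
Bit 3: prefix='1' (no match yet)
Bit 4: prefix='11' -> emit 'g', reset
Bit 5: prefix='0' -> emit 'h', reset
Bit 6: prefix='1' (no match yet)
Bit 7: prefix='10' -> emit 'p', reset
Bit 8: prefix='1' (no match yet)
Bit 9: prefix='11' -> emit 'g', reset
Bit 10: prefix='0' -> emit 'h', reset
Bit 11: prefix='1' (no match yet)
Bit 12: prefix='10' -> emit 'p', reset
Bit 13: prefix='1' (no match yet)
Bit 14: prefix='11' -> emit 'g', reset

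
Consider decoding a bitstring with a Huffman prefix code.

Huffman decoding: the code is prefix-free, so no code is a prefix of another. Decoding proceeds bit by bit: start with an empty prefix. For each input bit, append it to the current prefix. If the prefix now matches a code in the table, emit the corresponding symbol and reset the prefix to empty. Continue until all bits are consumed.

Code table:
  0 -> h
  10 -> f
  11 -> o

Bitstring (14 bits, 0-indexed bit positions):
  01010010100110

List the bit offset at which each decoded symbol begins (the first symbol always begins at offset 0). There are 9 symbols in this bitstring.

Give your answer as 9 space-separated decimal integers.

Answer: 0 1 3 5 6 8 10 11 13

Derivation:
Bit 0: prefix='0' -> emit 'h', reset
Bit 1: prefix='1' (no match yet)
Bit 2: prefix='10' -> emit 'f', reset
Bit 3: prefix='1' (no match yet)
Bit 4: prefix='10' -> emit 'f', reset
Bit 5: prefix='0' -> emit 'h', reset
Bit 6: prefix='1' (no match yet)
Bit 7: prefix='10' -> emit 'f', reset
Bit 8: prefix='1' (no match yet)
Bit 9: prefix='10' -> emit 'f', reset
Bit 10: prefix='0' -> emit 'h', reset
Bit 11: prefix='1' (no match yet)
Bit 12: prefix='11' -> emit 'o', reset
Bit 13: prefix='0' -> emit 'h', reset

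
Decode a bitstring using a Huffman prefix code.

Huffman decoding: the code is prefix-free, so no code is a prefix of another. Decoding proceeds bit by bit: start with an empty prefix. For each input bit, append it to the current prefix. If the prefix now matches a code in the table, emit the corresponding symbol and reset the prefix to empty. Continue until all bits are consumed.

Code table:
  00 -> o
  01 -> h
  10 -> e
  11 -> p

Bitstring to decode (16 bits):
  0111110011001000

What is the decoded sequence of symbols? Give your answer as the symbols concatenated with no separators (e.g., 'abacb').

Answer: hppopoeo

Derivation:
Bit 0: prefix='0' (no match yet)
Bit 1: prefix='01' -> emit 'h', reset
Bit 2: prefix='1' (no match yet)
Bit 3: prefix='11' -> emit 'p', reset
Bit 4: prefix='1' (no match yet)
Bit 5: prefix='11' -> emit 'p', reset
Bit 6: prefix='0' (no match yet)
Bit 7: prefix='00' -> emit 'o', reset
Bit 8: prefix='1' (no match yet)
Bit 9: prefix='11' -> emit 'p', reset
Bit 10: prefix='0' (no match yet)
Bit 11: prefix='00' -> emit 'o', reset
Bit 12: prefix='1' (no match yet)
Bit 13: prefix='10' -> emit 'e', reset
Bit 14: prefix='0' (no match yet)
Bit 15: prefix='00' -> emit 'o', reset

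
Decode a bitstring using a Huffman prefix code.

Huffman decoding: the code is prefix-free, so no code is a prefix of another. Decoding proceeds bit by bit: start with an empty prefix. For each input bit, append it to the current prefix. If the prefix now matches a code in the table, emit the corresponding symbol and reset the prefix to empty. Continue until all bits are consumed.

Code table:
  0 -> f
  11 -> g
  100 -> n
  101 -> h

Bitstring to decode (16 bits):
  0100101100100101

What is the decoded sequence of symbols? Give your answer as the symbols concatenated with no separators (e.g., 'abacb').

Answer: fnhnnh

Derivation:
Bit 0: prefix='0' -> emit 'f', reset
Bit 1: prefix='1' (no match yet)
Bit 2: prefix='10' (no match yet)
Bit 3: prefix='100' -> emit 'n', reset
Bit 4: prefix='1' (no match yet)
Bit 5: prefix='10' (no match yet)
Bit 6: prefix='101' -> emit 'h', reset
Bit 7: prefix='1' (no match yet)
Bit 8: prefix='10' (no match yet)
Bit 9: prefix='100' -> emit 'n', reset
Bit 10: prefix='1' (no match yet)
Bit 11: prefix='10' (no match yet)
Bit 12: prefix='100' -> emit 'n', reset
Bit 13: prefix='1' (no match yet)
Bit 14: prefix='10' (no match yet)
Bit 15: prefix='101' -> emit 'h', reset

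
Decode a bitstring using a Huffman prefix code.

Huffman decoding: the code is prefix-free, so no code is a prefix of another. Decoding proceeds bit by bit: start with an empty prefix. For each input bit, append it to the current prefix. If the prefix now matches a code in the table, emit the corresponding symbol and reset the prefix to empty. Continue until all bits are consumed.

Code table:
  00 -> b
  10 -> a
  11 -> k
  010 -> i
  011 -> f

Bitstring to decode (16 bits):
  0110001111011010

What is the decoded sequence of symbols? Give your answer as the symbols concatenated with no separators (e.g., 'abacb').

Answer: fbfkfi

Derivation:
Bit 0: prefix='0' (no match yet)
Bit 1: prefix='01' (no match yet)
Bit 2: prefix='011' -> emit 'f', reset
Bit 3: prefix='0' (no match yet)
Bit 4: prefix='00' -> emit 'b', reset
Bit 5: prefix='0' (no match yet)
Bit 6: prefix='01' (no match yet)
Bit 7: prefix='011' -> emit 'f', reset
Bit 8: prefix='1' (no match yet)
Bit 9: prefix='11' -> emit 'k', reset
Bit 10: prefix='0' (no match yet)
Bit 11: prefix='01' (no match yet)
Bit 12: prefix='011' -> emit 'f', reset
Bit 13: prefix='0' (no match yet)
Bit 14: prefix='01' (no match yet)
Bit 15: prefix='010' -> emit 'i', reset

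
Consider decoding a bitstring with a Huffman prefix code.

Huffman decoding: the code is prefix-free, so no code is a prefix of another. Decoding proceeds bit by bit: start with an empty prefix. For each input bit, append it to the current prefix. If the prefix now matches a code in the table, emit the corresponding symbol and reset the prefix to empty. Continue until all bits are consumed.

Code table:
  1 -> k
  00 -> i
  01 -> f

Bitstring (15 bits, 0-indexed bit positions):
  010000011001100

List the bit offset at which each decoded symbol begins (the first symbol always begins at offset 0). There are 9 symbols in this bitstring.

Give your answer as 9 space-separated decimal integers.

Answer: 0 2 4 6 8 9 11 12 13

Derivation:
Bit 0: prefix='0' (no match yet)
Bit 1: prefix='01' -> emit 'f', reset
Bit 2: prefix='0' (no match yet)
Bit 3: prefix='00' -> emit 'i', reset
Bit 4: prefix='0' (no match yet)
Bit 5: prefix='00' -> emit 'i', reset
Bit 6: prefix='0' (no match yet)
Bit 7: prefix='01' -> emit 'f', reset
Bit 8: prefix='1' -> emit 'k', reset
Bit 9: prefix='0' (no match yet)
Bit 10: prefix='00' -> emit 'i', reset
Bit 11: prefix='1' -> emit 'k', reset
Bit 12: prefix='1' -> emit 'k', reset
Bit 13: prefix='0' (no match yet)
Bit 14: prefix='00' -> emit 'i', reset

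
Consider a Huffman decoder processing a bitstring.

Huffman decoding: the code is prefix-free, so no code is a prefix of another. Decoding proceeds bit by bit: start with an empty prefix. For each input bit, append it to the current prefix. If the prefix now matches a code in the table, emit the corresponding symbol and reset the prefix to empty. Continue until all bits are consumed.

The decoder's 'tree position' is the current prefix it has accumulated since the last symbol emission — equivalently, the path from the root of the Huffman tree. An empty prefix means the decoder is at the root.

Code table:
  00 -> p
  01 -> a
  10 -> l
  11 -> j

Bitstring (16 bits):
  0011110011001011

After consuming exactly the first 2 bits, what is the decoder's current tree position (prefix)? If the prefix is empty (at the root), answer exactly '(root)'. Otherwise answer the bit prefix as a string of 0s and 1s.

Bit 0: prefix='0' (no match yet)
Bit 1: prefix='00' -> emit 'p', reset

Answer: (root)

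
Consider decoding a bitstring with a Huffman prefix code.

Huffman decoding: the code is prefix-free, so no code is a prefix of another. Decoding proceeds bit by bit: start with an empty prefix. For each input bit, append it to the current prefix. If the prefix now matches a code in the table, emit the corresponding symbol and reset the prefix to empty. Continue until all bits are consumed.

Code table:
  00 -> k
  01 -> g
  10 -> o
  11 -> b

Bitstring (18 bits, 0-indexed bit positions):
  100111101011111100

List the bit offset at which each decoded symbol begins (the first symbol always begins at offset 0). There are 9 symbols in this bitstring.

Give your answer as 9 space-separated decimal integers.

Answer: 0 2 4 6 8 10 12 14 16

Derivation:
Bit 0: prefix='1' (no match yet)
Bit 1: prefix='10' -> emit 'o', reset
Bit 2: prefix='0' (no match yet)
Bit 3: prefix='01' -> emit 'g', reset
Bit 4: prefix='1' (no match yet)
Bit 5: prefix='11' -> emit 'b', reset
Bit 6: prefix='1' (no match yet)
Bit 7: prefix='10' -> emit 'o', reset
Bit 8: prefix='1' (no match yet)
Bit 9: prefix='10' -> emit 'o', reset
Bit 10: prefix='1' (no match yet)
Bit 11: prefix='11' -> emit 'b', reset
Bit 12: prefix='1' (no match yet)
Bit 13: prefix='11' -> emit 'b', reset
Bit 14: prefix='1' (no match yet)
Bit 15: prefix='11' -> emit 'b', reset
Bit 16: prefix='0' (no match yet)
Bit 17: prefix='00' -> emit 'k', reset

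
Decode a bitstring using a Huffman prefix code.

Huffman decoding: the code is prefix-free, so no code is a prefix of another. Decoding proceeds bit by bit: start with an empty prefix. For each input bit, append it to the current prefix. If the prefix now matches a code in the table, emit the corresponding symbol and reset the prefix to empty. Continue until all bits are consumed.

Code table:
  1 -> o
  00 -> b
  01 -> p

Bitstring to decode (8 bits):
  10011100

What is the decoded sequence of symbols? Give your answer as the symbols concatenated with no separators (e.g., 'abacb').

Bit 0: prefix='1' -> emit 'o', reset
Bit 1: prefix='0' (no match yet)
Bit 2: prefix='00' -> emit 'b', reset
Bit 3: prefix='1' -> emit 'o', reset
Bit 4: prefix='1' -> emit 'o', reset
Bit 5: prefix='1' -> emit 'o', reset
Bit 6: prefix='0' (no match yet)
Bit 7: prefix='00' -> emit 'b', reset

Answer: obooob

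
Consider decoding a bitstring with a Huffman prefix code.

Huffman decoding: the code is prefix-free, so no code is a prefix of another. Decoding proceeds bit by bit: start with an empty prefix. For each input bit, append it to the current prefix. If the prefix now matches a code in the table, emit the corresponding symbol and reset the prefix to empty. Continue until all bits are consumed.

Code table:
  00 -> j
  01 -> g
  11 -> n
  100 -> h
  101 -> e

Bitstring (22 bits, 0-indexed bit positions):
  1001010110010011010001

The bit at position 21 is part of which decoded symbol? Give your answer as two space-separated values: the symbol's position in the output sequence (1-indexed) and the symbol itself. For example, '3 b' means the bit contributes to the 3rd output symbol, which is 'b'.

Bit 0: prefix='1' (no match yet)
Bit 1: prefix='10' (no match yet)
Bit 2: prefix='100' -> emit 'h', reset
Bit 3: prefix='1' (no match yet)
Bit 4: prefix='10' (no match yet)
Bit 5: prefix='101' -> emit 'e', reset
Bit 6: prefix='0' (no match yet)
Bit 7: prefix='01' -> emit 'g', reset
Bit 8: prefix='1' (no match yet)
Bit 9: prefix='10' (no match yet)
Bit 10: prefix='100' -> emit 'h', reset
Bit 11: prefix='1' (no match yet)
Bit 12: prefix='10' (no match yet)
Bit 13: prefix='100' -> emit 'h', reset
Bit 14: prefix='1' (no match yet)
Bit 15: prefix='11' -> emit 'n', reset
Bit 16: prefix='0' (no match yet)
Bit 17: prefix='01' -> emit 'g', reset
Bit 18: prefix='0' (no match yet)
Bit 19: prefix='00' -> emit 'j', reset
Bit 20: prefix='0' (no match yet)
Bit 21: prefix='01' -> emit 'g', reset

Answer: 9 g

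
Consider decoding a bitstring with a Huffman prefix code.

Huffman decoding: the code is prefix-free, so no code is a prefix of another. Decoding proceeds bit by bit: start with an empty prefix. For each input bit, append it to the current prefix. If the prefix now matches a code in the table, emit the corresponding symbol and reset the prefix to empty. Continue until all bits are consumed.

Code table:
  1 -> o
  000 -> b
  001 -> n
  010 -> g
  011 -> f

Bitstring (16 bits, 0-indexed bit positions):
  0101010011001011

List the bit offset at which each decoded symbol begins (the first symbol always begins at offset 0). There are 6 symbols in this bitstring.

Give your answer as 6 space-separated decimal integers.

Bit 0: prefix='0' (no match yet)
Bit 1: prefix='01' (no match yet)
Bit 2: prefix='010' -> emit 'g', reset
Bit 3: prefix='1' -> emit 'o', reset
Bit 4: prefix='0' (no match yet)
Bit 5: prefix='01' (no match yet)
Bit 6: prefix='010' -> emit 'g', reset
Bit 7: prefix='0' (no match yet)
Bit 8: prefix='01' (no match yet)
Bit 9: prefix='011' -> emit 'f', reset
Bit 10: prefix='0' (no match yet)
Bit 11: prefix='00' (no match yet)
Bit 12: prefix='001' -> emit 'n', reset
Bit 13: prefix='0' (no match yet)
Bit 14: prefix='01' (no match yet)
Bit 15: prefix='011' -> emit 'f', reset

Answer: 0 3 4 7 10 13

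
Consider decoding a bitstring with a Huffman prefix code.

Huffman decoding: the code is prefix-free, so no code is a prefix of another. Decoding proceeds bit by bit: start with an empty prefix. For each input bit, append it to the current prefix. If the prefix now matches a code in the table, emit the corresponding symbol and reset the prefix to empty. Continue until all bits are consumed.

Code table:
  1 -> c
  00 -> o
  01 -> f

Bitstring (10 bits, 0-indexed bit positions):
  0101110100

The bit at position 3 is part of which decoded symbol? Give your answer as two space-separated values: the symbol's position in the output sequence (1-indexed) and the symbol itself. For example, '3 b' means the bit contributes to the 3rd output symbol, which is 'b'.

Bit 0: prefix='0' (no match yet)
Bit 1: prefix='01' -> emit 'f', reset
Bit 2: prefix='0' (no match yet)
Bit 3: prefix='01' -> emit 'f', reset
Bit 4: prefix='1' -> emit 'c', reset
Bit 5: prefix='1' -> emit 'c', reset
Bit 6: prefix='0' (no match yet)
Bit 7: prefix='01' -> emit 'f', reset

Answer: 2 f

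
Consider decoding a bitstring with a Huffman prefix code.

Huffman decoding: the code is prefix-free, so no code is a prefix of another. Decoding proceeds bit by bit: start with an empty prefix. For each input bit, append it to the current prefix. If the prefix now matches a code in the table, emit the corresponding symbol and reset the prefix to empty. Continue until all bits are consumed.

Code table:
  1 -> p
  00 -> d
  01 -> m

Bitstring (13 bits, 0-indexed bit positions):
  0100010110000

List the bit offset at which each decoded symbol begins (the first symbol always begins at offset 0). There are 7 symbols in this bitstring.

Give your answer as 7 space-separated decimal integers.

Answer: 0 2 4 6 8 9 11

Derivation:
Bit 0: prefix='0' (no match yet)
Bit 1: prefix='01' -> emit 'm', reset
Bit 2: prefix='0' (no match yet)
Bit 3: prefix='00' -> emit 'd', reset
Bit 4: prefix='0' (no match yet)
Bit 5: prefix='01' -> emit 'm', reset
Bit 6: prefix='0' (no match yet)
Bit 7: prefix='01' -> emit 'm', reset
Bit 8: prefix='1' -> emit 'p', reset
Bit 9: prefix='0' (no match yet)
Bit 10: prefix='00' -> emit 'd', reset
Bit 11: prefix='0' (no match yet)
Bit 12: prefix='00' -> emit 'd', reset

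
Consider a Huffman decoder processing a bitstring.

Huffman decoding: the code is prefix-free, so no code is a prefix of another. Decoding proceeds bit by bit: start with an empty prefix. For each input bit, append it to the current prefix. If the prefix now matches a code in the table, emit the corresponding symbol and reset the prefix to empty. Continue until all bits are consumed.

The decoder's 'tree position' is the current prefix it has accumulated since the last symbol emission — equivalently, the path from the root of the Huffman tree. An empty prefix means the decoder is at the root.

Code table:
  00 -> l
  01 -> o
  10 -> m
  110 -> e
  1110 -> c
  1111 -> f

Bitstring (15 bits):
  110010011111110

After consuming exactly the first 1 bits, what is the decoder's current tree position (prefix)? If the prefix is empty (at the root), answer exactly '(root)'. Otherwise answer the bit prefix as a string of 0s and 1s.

Bit 0: prefix='1' (no match yet)

Answer: 1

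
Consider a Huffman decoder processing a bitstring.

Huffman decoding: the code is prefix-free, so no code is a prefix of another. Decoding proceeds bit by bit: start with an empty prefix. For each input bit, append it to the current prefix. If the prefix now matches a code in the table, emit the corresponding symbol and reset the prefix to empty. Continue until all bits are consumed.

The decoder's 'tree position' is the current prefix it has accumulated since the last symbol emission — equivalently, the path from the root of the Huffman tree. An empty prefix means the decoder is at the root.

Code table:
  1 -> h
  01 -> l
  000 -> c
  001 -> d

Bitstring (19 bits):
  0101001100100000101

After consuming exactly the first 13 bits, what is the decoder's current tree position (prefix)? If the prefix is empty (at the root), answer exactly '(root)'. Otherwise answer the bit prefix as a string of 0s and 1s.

Answer: 00

Derivation:
Bit 0: prefix='0' (no match yet)
Bit 1: prefix='01' -> emit 'l', reset
Bit 2: prefix='0' (no match yet)
Bit 3: prefix='01' -> emit 'l', reset
Bit 4: prefix='0' (no match yet)
Bit 5: prefix='00' (no match yet)
Bit 6: prefix='001' -> emit 'd', reset
Bit 7: prefix='1' -> emit 'h', reset
Bit 8: prefix='0' (no match yet)
Bit 9: prefix='00' (no match yet)
Bit 10: prefix='001' -> emit 'd', reset
Bit 11: prefix='0' (no match yet)
Bit 12: prefix='00' (no match yet)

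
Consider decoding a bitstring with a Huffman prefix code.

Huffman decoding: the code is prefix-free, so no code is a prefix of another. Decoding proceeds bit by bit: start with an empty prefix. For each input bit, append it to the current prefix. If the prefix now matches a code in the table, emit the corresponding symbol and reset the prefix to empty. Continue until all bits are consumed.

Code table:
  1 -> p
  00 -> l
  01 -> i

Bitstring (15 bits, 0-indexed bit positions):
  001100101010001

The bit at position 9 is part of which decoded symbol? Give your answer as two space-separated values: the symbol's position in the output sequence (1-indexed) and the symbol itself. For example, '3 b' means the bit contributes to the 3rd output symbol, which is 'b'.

Answer: 7 i

Derivation:
Bit 0: prefix='0' (no match yet)
Bit 1: prefix='00' -> emit 'l', reset
Bit 2: prefix='1' -> emit 'p', reset
Bit 3: prefix='1' -> emit 'p', reset
Bit 4: prefix='0' (no match yet)
Bit 5: prefix='00' -> emit 'l', reset
Bit 6: prefix='1' -> emit 'p', reset
Bit 7: prefix='0' (no match yet)
Bit 8: prefix='01' -> emit 'i', reset
Bit 9: prefix='0' (no match yet)
Bit 10: prefix='01' -> emit 'i', reset
Bit 11: prefix='0' (no match yet)
Bit 12: prefix='00' -> emit 'l', reset
Bit 13: prefix='0' (no match yet)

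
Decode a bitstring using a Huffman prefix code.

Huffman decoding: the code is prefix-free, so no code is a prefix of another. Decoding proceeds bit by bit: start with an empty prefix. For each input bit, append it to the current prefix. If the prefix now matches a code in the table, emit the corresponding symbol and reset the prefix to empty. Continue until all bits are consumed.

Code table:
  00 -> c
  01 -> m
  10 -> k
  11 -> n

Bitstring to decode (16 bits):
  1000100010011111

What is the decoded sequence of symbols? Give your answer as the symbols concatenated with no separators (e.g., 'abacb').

Bit 0: prefix='1' (no match yet)
Bit 1: prefix='10' -> emit 'k', reset
Bit 2: prefix='0' (no match yet)
Bit 3: prefix='00' -> emit 'c', reset
Bit 4: prefix='1' (no match yet)
Bit 5: prefix='10' -> emit 'k', reset
Bit 6: prefix='0' (no match yet)
Bit 7: prefix='00' -> emit 'c', reset
Bit 8: prefix='1' (no match yet)
Bit 9: prefix='10' -> emit 'k', reset
Bit 10: prefix='0' (no match yet)
Bit 11: prefix='01' -> emit 'm', reset
Bit 12: prefix='1' (no match yet)
Bit 13: prefix='11' -> emit 'n', reset
Bit 14: prefix='1' (no match yet)
Bit 15: prefix='11' -> emit 'n', reset

Answer: kckckmnn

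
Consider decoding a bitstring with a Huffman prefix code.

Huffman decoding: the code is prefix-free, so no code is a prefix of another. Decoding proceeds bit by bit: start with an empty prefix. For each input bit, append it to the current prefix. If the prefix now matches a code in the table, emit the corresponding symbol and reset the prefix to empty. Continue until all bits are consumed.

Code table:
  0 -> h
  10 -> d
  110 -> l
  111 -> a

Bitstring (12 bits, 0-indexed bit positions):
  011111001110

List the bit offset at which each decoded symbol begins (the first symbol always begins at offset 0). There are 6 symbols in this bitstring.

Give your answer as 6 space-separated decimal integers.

Bit 0: prefix='0' -> emit 'h', reset
Bit 1: prefix='1' (no match yet)
Bit 2: prefix='11' (no match yet)
Bit 3: prefix='111' -> emit 'a', reset
Bit 4: prefix='1' (no match yet)
Bit 5: prefix='11' (no match yet)
Bit 6: prefix='110' -> emit 'l', reset
Bit 7: prefix='0' -> emit 'h', reset
Bit 8: prefix='1' (no match yet)
Bit 9: prefix='11' (no match yet)
Bit 10: prefix='111' -> emit 'a', reset
Bit 11: prefix='0' -> emit 'h', reset

Answer: 0 1 4 7 8 11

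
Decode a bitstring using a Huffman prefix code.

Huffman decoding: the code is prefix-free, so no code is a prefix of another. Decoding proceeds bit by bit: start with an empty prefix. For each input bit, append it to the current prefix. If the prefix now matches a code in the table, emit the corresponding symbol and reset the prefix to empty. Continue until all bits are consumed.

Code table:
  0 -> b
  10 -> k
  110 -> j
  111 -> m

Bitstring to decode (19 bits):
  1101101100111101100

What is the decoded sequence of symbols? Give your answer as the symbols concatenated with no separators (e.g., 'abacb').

Answer: jjjbmkjb

Derivation:
Bit 0: prefix='1' (no match yet)
Bit 1: prefix='11' (no match yet)
Bit 2: prefix='110' -> emit 'j', reset
Bit 3: prefix='1' (no match yet)
Bit 4: prefix='11' (no match yet)
Bit 5: prefix='110' -> emit 'j', reset
Bit 6: prefix='1' (no match yet)
Bit 7: prefix='11' (no match yet)
Bit 8: prefix='110' -> emit 'j', reset
Bit 9: prefix='0' -> emit 'b', reset
Bit 10: prefix='1' (no match yet)
Bit 11: prefix='11' (no match yet)
Bit 12: prefix='111' -> emit 'm', reset
Bit 13: prefix='1' (no match yet)
Bit 14: prefix='10' -> emit 'k', reset
Bit 15: prefix='1' (no match yet)
Bit 16: prefix='11' (no match yet)
Bit 17: prefix='110' -> emit 'j', reset
Bit 18: prefix='0' -> emit 'b', reset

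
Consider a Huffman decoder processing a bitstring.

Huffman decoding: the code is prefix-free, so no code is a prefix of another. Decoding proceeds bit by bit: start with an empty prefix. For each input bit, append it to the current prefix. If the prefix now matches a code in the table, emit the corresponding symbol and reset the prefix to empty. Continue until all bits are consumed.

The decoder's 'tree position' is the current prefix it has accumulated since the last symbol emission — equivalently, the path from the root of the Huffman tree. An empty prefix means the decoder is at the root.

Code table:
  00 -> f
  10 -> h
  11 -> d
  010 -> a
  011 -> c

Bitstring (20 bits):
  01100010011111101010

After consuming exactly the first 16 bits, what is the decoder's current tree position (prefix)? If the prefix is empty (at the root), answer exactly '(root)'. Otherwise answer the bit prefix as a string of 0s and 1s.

Answer: 0

Derivation:
Bit 0: prefix='0' (no match yet)
Bit 1: prefix='01' (no match yet)
Bit 2: prefix='011' -> emit 'c', reset
Bit 3: prefix='0' (no match yet)
Bit 4: prefix='00' -> emit 'f', reset
Bit 5: prefix='0' (no match yet)
Bit 6: prefix='01' (no match yet)
Bit 7: prefix='010' -> emit 'a', reset
Bit 8: prefix='0' (no match yet)
Bit 9: prefix='01' (no match yet)
Bit 10: prefix='011' -> emit 'c', reset
Bit 11: prefix='1' (no match yet)
Bit 12: prefix='11' -> emit 'd', reset
Bit 13: prefix='1' (no match yet)
Bit 14: prefix='11' -> emit 'd', reset
Bit 15: prefix='0' (no match yet)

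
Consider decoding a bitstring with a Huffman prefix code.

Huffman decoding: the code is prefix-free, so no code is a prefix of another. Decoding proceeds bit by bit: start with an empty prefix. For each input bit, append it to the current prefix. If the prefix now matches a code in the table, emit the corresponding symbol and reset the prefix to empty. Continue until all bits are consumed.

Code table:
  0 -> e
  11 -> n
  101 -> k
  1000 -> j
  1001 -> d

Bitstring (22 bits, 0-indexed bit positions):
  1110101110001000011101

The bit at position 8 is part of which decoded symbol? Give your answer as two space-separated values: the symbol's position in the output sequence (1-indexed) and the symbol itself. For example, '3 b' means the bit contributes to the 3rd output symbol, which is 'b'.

Answer: 5 j

Derivation:
Bit 0: prefix='1' (no match yet)
Bit 1: prefix='11' -> emit 'n', reset
Bit 2: prefix='1' (no match yet)
Bit 3: prefix='10' (no match yet)
Bit 4: prefix='101' -> emit 'k', reset
Bit 5: prefix='0' -> emit 'e', reset
Bit 6: prefix='1' (no match yet)
Bit 7: prefix='11' -> emit 'n', reset
Bit 8: prefix='1' (no match yet)
Bit 9: prefix='10' (no match yet)
Bit 10: prefix='100' (no match yet)
Bit 11: prefix='1000' -> emit 'j', reset
Bit 12: prefix='1' (no match yet)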